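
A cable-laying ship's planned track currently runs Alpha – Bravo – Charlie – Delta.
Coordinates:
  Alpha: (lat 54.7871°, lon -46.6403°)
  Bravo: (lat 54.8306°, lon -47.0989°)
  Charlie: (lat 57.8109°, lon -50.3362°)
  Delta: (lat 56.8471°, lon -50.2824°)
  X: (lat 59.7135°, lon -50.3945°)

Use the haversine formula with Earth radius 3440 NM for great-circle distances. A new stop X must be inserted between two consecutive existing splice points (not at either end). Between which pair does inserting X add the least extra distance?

Added distance for inserting X between each consecutive pair:
Alpha–Bravo: 615.7 NM
Bravo–Charlie: 217.4 NM
Charlie–Delta: 228.5 NM
Smallest added distance is 217.4 NM, inserting between Bravo and Charlie.

between Bravo and Charlie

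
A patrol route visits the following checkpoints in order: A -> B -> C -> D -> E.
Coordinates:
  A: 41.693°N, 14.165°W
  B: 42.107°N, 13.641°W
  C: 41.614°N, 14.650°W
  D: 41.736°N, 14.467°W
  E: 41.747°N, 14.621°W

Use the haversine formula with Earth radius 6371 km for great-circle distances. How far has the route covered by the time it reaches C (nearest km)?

163 km

Leg distances:
A→B: 63.2 km  (cumulative 63.2 km)
B→C: 99.9 km  (cumulative 163.2 km)
Cumulative distance at C ≈ 163 km.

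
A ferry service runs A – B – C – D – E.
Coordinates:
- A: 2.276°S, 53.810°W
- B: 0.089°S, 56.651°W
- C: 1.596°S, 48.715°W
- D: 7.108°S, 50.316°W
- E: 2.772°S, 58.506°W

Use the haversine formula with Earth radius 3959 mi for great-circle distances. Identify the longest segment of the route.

Leg distances:
A→B: 247.7 mi
B→C: 558.1 mi
C→D: 396.5 mi
D→E: 638.3 mi
The longest leg is D–E at 638.3 mi.

D–E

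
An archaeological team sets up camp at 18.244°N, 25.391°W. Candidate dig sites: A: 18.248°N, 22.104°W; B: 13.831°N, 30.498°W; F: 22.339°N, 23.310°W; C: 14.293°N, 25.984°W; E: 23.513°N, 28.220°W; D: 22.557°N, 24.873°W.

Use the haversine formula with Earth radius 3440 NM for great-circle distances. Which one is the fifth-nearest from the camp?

E

Distances from the camp (18.244°N, 25.391°W):
A: 187.4 NM
C: 239.7 NM
D: 260.6 NM
F: 272.3 NM
E: 353.9 NM
B: 396.2 NM
The fifth-nearest is E at 353.9 NM.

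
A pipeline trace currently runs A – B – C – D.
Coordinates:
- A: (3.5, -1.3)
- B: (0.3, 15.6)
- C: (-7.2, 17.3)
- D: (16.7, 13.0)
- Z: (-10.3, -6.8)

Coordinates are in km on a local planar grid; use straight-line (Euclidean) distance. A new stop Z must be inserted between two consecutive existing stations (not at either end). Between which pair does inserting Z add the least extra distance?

Added distance for inserting Z between each consecutive pair:
A–B: 22.4 km
B–C: 41.4 km
C–D: 33.5 km
Smallest added distance is 22.4 km, inserting between A and B.

between A and B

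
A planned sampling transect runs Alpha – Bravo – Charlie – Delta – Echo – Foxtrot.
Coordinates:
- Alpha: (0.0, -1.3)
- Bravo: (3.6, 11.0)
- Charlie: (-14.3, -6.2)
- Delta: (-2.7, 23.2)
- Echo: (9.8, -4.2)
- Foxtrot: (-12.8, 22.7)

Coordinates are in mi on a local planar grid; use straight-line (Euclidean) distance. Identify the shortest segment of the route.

Alpha–Bravo

Leg distances:
Alpha→Bravo: 12.8 mi
Bravo→Charlie: 24.8 mi
Charlie→Delta: 31.6 mi
Delta→Echo: 30.1 mi
Echo→Foxtrot: 35.1 mi
The shortest leg is Alpha–Bravo at 12.8 mi.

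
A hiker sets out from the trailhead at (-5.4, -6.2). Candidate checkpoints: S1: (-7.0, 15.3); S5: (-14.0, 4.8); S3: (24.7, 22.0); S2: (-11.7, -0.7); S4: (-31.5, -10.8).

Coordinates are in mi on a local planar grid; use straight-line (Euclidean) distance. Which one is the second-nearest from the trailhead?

S5

Distances from the trailhead ((-5.4, -6.2)):
S2: 8.4 mi
S5: 14.0 mi
S1: 21.6 mi
S4: 26.5 mi
S3: 41.2 mi
The second-nearest is S5 at 14.0 mi.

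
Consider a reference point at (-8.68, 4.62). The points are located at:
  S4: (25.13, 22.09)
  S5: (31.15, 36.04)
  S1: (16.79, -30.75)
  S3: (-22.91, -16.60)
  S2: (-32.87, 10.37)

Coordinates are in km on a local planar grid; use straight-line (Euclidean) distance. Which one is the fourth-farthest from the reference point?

S3

Distance to each, sorted:
S5: 50.7 km
S1: 43.6 km
S4: 38.1 km
S3: 25.5 km
S2: 24.9 km
The fourth-farthest is S3 at 25.5 km.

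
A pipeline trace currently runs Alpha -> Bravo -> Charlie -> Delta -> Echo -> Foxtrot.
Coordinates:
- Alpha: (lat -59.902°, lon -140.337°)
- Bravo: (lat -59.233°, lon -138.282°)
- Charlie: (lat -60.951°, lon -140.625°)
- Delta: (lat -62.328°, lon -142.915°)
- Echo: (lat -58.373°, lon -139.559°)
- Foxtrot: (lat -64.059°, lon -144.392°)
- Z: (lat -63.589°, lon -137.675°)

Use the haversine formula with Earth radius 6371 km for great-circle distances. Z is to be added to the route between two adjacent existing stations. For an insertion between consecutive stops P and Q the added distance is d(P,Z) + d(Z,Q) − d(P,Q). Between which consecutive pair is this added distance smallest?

between Echo and Foxtrot

Added distance for inserting Z between each consecutive pair:
Alpha–Bravo: 781.0 km
Bravo–Charlie: 585.0 km
Charlie–Delta: 435.1 km
Delta–Echo: 411.6 km
Echo–Foxtrot: 239.5 km
Smallest added distance is 239.5 km, inserting between Echo and Foxtrot.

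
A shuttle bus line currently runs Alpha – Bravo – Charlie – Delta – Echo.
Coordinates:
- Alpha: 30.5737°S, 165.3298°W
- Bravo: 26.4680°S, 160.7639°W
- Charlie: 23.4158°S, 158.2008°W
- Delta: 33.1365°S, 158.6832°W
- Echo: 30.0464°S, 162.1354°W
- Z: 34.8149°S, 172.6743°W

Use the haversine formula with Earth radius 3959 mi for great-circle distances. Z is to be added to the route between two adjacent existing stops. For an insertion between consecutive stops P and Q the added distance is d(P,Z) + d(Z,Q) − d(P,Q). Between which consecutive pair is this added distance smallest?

Added distance for inserting Z between each consecutive pair:
Alpha–Bravo: 1033.1 mi
Bravo–Charlie: 1820.8 mi
Charlie–Delta: 1310.9 mi
Delta–Echo: 1211.5 mi
Smallest added distance is 1033.1 mi, inserting between Alpha and Bravo.

between Alpha and Bravo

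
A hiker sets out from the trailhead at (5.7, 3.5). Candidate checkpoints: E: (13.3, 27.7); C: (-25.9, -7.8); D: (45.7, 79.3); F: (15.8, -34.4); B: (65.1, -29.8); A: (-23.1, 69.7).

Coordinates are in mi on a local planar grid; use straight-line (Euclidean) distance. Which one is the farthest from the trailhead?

D

Distances from the trailhead ((5.7, 3.5)):
D: 85.7 mi
A: 72.2 mi
B: 68.1 mi
F: 39.2 mi
C: 33.6 mi
E: 25.4 mi
The farthest is D at 85.7 mi.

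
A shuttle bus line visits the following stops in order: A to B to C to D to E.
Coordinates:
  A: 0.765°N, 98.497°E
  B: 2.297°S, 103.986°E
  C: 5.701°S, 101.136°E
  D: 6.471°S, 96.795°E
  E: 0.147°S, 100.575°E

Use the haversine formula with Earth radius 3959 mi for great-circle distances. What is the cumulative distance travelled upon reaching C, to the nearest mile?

741 mi

Leg distances:
A→B: 434.2 mi  (cumulative 434.2 mi)
B→C: 306.4 mi  (cumulative 740.7 mi)
Cumulative distance at C ≈ 741 mi.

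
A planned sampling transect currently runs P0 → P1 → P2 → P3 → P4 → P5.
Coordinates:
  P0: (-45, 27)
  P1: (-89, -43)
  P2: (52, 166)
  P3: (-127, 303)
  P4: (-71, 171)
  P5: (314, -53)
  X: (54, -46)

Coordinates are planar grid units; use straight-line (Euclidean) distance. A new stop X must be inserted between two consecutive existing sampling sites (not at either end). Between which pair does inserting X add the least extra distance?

Added distance for inserting X between each consecutive pair:
P0–P1: 183.4
P1–P2: 102.9
P2–P3: 379.7
P3–P4: 500.2
P4–P5: 65.1
Smallest added distance is 65.1, inserting between P4 and P5.

between P4 and P5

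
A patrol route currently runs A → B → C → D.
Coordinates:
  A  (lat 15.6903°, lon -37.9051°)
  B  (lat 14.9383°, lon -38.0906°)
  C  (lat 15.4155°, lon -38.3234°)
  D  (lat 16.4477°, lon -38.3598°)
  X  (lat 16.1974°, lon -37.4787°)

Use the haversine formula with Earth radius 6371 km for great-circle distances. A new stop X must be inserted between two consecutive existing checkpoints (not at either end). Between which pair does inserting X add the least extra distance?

Added distance for inserting X between each consecutive pair:
A–B: 141.1 km
B–C: 221.3 km
C–D: 108.6 km
Smallest added distance is 108.6 km, inserting between C and D.

between C and D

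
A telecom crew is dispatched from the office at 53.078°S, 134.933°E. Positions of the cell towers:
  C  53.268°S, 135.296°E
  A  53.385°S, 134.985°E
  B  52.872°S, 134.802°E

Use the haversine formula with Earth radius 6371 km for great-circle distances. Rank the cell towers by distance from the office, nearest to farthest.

Distance from the office at 53.078°S, 134.933°E to each:
B 52.872°S, 134.802°E: 24.5 km
C 53.268°S, 135.296°E: 32.1 km
A 53.385°S, 134.985°E: 34.3 km

B, C, A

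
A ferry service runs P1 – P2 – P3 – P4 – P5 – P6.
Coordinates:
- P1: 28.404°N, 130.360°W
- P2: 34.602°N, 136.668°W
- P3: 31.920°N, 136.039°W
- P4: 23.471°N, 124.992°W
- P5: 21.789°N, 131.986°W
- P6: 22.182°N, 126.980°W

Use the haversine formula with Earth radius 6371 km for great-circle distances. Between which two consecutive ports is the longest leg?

P3–P4

Leg distances:
P1→P2: 912.0 km
P2→P3: 303.9 km
P3→P4: 1435.6 km
P4→P5: 741.7 km
P5→P6: 518.0 km
The longest leg is P3–P4 at 1435.6 km.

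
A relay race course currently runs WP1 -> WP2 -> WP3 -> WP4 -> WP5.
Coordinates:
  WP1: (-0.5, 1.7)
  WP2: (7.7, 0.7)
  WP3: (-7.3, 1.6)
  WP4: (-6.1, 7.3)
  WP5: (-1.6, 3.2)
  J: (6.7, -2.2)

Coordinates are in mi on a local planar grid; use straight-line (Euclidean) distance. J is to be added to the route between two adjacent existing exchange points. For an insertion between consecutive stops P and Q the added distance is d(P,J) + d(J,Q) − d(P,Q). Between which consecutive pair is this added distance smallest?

between WP2 and WP3

Added distance for inserting J between each consecutive pair:
WP1–WP2: 3.0 mi
WP2–WP3: 2.5 mi
WP3–WP4: 24.6 mi
WP4–WP5: 19.8 mi
Smallest added distance is 2.5 mi, inserting between WP2 and WP3.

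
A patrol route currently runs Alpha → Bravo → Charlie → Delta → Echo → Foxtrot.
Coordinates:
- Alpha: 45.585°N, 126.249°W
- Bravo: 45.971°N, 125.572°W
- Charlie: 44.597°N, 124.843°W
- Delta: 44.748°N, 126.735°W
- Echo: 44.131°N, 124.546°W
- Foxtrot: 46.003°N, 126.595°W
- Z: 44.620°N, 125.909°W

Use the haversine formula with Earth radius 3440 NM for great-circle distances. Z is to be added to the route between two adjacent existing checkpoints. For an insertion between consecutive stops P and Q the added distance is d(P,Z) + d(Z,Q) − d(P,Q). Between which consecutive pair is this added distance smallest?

Added distance for inserting Z between each consecutive pair:
Alpha–Bravo: 105.4 NM
Bravo–Charlie: 39.9 NM
Charlie–Delta: 0.4 NM
Delta–Echo: 0.7 NM
Echo–Foxtrot: 11.3 NM
Smallest added distance is 0.4 NM, inserting between Charlie and Delta.

between Charlie and Delta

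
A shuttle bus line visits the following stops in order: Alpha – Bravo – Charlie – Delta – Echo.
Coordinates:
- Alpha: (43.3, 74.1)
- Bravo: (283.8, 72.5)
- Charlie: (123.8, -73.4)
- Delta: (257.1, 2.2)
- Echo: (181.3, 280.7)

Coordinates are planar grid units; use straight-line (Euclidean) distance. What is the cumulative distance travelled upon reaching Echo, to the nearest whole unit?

899

Leg distances:
Alpha→Bravo: 240.5  (cumulative 240.5)
Bravo→Charlie: 216.5  (cumulative 457.0)
Charlie→Delta: 153.2  (cumulative 610.3)
Delta→Echo: 288.6  (cumulative 898.9)
Cumulative distance at Echo ≈ 899.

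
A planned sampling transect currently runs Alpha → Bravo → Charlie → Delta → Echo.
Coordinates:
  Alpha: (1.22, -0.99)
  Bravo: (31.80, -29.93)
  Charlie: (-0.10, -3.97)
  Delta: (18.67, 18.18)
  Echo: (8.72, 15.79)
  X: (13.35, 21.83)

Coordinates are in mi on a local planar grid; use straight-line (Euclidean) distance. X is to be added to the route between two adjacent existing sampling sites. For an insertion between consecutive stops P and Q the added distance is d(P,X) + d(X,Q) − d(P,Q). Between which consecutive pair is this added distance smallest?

Added distance for inserting X between each consecutive pair:
Alpha–Bravo: 38.7 mi
Bravo–Charlie: 42.9 mi
Charlie–Delta: 6.5 mi
Delta–Echo: 3.8 mi
Smallest added distance is 3.8 mi, inserting between Delta and Echo.

between Delta and Echo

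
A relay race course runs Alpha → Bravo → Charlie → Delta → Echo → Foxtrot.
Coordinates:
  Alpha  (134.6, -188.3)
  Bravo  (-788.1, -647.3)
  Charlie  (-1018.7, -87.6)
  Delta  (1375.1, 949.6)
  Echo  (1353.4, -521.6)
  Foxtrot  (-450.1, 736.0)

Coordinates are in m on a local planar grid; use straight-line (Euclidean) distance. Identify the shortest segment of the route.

Bravo–Charlie

Leg distances:
Alpha→Bravo: 1030.6 m
Bravo→Charlie: 605.3 m
Charlie→Delta: 2608.8 m
Delta→Echo: 1471.4 m
Echo→Foxtrot: 2198.7 m
The shortest leg is Bravo–Charlie at 605.3 m.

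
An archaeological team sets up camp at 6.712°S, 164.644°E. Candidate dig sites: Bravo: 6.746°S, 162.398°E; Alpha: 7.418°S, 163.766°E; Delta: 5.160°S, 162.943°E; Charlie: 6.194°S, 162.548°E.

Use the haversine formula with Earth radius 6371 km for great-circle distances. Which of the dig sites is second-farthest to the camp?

Bravo

Distance to each, sorted:
Delta: 255.3 km
Bravo: 248.1 km
Charlie: 238.6 km
Alpha: 124.7 km
The second-farthest is Bravo at 248.1 km.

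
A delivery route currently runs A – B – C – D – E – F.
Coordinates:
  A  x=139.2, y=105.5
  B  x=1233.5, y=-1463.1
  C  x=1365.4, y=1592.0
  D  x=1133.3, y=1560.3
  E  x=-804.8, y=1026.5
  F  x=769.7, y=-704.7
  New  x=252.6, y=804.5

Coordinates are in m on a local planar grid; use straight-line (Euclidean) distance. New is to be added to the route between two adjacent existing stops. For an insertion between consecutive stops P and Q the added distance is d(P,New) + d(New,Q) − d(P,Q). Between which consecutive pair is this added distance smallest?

between D and E

Added distance for inserting New between each consecutive pair:
A–B: 1266.2 m
B–C: 776.0 m
C–D: 2289.6 m
D–E: 230.7 m
E–F: 335.7 m
Smallest added distance is 230.7 m, inserting between D and E.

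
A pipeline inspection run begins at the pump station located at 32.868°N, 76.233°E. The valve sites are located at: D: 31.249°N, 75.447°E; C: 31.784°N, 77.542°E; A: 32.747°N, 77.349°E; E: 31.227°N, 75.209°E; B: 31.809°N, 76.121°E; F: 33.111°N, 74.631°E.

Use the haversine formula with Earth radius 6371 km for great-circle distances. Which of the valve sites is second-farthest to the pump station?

Distances from the pump station (32.868°N, 76.233°E):
E: 206.4 km
D: 194.7 km
C: 172.2 km
F: 151.8 km
B: 118.2 km
A: 105.2 km
The second-farthest is D at 194.7 km.

D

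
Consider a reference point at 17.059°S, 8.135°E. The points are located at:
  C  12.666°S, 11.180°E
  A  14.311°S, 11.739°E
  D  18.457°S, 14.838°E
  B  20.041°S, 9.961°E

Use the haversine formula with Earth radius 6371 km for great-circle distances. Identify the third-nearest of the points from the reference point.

Distance to each, sorted:
B: 383.4 km
A: 492.1 km
C: 587.9 km
D: 726.6 km
The third-nearest is C at 587.9 km.

C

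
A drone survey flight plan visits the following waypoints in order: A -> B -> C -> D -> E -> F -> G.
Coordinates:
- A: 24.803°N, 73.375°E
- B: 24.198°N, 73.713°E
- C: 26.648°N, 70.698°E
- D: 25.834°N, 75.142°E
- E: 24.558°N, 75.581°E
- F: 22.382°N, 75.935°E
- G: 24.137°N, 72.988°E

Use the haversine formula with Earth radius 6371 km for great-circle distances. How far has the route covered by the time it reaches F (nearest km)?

Leg distances:
A→B: 75.5 km  (cumulative 75.5 km)
B→C: 407.3 km  (cumulative 482.7 km)
C→D: 452.3 km  (cumulative 935.1 km)
D→E: 148.6 km  (cumulative 1083.7 km)
E→F: 244.6 km  (cumulative 1328.3 km)
Cumulative distance at F ≈ 1328 km.

1328 km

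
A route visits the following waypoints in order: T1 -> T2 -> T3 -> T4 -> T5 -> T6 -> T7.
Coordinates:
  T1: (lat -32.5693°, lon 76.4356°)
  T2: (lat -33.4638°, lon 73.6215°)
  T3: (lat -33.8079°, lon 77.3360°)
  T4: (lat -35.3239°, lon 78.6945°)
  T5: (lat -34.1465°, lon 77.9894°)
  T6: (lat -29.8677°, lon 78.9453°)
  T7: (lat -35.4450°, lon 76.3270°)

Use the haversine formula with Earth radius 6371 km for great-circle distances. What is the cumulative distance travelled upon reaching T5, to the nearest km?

Leg distances:
T1→T2: 280.6 km  (cumulative 280.6 km)
T2→T3: 346.0 km  (cumulative 626.6 km)
T3→T4: 209.5 km  (cumulative 836.1 km)
T4→T5: 145.9 km  (cumulative 982.0 km)
Cumulative distance at T5 ≈ 982 km.

982 km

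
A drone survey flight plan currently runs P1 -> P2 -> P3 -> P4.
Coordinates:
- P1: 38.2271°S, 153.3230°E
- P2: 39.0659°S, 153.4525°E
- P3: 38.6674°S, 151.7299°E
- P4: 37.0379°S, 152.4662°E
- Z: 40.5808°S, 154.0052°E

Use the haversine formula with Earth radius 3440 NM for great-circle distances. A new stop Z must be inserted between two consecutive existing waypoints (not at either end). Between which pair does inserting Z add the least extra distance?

between P2 and P3

Added distance for inserting Z between each consecutive pair:
P1–P2: 188.5 NM
P2–P3: 166.2 NM
P3–P4: 276.5 NM
Smallest added distance is 166.2 NM, inserting between P2 and P3.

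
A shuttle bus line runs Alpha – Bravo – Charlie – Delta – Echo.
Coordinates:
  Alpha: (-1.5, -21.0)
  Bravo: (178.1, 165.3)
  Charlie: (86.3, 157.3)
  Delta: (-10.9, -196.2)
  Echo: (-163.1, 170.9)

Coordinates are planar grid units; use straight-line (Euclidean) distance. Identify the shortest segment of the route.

Bravo–Charlie

Leg distances:
Alpha→Bravo: 258.8
Bravo→Charlie: 92.1
Charlie→Delta: 366.6
Delta→Echo: 397.4
The shortest leg is Bravo–Charlie at 92.1.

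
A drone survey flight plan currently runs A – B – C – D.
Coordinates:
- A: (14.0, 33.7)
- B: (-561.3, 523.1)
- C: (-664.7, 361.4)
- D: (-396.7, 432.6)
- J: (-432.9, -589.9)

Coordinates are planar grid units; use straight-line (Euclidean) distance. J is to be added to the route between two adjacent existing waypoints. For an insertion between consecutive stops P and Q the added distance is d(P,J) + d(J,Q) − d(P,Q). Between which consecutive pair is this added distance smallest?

Added distance for inserting J between each consecutive pair:
A–B: 1132.3
B–C: 1907.6
C–D: 1725.0
Smallest added distance is 1132.3, inserting between A and B.

between A and B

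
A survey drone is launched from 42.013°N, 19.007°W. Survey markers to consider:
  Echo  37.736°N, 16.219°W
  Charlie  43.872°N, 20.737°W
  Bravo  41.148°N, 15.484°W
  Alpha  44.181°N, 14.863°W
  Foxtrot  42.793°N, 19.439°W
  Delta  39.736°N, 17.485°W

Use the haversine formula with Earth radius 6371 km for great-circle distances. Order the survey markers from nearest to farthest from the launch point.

Foxtrot, Charlie, Delta, Bravo, Alpha, Echo

Distances from the launch point:
Foxtrot 42.793°N, 19.439°W: 93.7 km
Charlie 43.872°N, 20.737°W: 250.1 km
Delta 39.736°N, 17.485°W: 283.7 km
Bravo 41.148°N, 15.484°W: 308.4 km
Alpha 44.181°N, 14.863°W: 413.8 km
Echo 37.736°N, 16.219°W: 531.7 km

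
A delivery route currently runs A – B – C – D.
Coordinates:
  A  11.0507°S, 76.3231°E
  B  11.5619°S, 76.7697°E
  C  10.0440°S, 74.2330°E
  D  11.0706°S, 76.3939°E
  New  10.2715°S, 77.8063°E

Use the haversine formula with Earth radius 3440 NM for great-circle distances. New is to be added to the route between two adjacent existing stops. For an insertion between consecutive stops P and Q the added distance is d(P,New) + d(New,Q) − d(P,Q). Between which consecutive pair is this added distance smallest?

between B and C

Added distance for inserting New between each consecutive pair:
A–B: 157.5 NM
B–C: 135.1 NM
C–D: 166.1 NM
Smallest added distance is 135.1 NM, inserting between B and C.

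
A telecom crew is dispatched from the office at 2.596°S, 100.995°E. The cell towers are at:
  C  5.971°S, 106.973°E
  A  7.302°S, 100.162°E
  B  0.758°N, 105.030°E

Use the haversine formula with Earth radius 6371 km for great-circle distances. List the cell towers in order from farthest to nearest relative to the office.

C, B, A

Distances from the office:
C 5.971°S, 106.973°E: 761.6 km
B 0.758°N, 105.030°E: 583.3 km
A 7.302°S, 100.162°E: 531.4 km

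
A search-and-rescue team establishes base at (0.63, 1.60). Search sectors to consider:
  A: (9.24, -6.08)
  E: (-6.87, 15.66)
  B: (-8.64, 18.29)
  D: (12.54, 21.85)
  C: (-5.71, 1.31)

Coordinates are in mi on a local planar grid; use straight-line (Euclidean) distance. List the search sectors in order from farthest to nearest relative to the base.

Distance from the base at (0.63, 1.60) to each:
D (12.54, 21.85): 23.5 mi
B (-8.64, 18.29): 19.1 mi
E (-6.87, 15.66): 15.9 mi
A (9.24, -6.08): 11.5 mi
C (-5.71, 1.31): 6.3 mi

D, B, E, A, C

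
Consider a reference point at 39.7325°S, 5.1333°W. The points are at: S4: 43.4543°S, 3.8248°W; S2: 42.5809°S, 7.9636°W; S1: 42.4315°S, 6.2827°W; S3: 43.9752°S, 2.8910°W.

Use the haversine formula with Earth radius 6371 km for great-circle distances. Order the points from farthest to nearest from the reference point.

Distance from the reference point at 39.7325°S, 5.1333°W to each:
S3 43.9752°S, 2.8910°W: 506.9 km
S4 43.4543°S, 3.8248°W: 427.9 km
S2 42.5809°S, 7.9636°W: 395.5 km
S1 42.4315°S, 6.2827°W: 315.2 km

S3, S4, S2, S1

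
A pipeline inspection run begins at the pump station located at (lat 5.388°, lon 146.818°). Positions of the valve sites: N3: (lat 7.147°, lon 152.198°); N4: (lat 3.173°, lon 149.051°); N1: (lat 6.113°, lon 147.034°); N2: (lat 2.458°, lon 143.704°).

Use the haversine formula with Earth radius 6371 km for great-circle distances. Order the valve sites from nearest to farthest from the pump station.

Distances from the pump station:
N1 (lat 6.113°, lon 147.034°): 84.1 km
N4 (lat 3.173°, lon 149.051°): 349.2 km
N2 (lat 2.458°, lon 143.704°): 474.8 km
N3 (lat 7.147°, lon 152.198°): 626.0 km

N1, N4, N2, N3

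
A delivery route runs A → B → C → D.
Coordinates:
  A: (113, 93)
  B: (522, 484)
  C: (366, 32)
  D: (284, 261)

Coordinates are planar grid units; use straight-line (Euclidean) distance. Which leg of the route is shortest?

C–D

Leg distances:
A→B: 565.8
B→C: 478.2
C→D: 243.2
The shortest leg is C–D at 243.2.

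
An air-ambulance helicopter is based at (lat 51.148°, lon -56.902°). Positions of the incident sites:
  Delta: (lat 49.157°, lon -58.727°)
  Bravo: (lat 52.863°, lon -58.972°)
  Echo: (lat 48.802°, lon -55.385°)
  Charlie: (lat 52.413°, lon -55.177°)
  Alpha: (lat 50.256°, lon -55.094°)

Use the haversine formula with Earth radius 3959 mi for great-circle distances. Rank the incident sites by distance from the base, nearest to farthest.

Distances from the base:
Alpha (lat 50.256°, lon -55.094°): 100.3 mi
Charlie (lat 52.413°, lon -55.177°): 114.4 mi
Bravo (lat 52.863°, lon -58.972°): 147.6 mi
Delta (lat 49.157°, lon -58.727°): 159.5 mi
Echo (lat 48.802°, lon -55.385°): 175.6 mi

Alpha, Charlie, Bravo, Delta, Echo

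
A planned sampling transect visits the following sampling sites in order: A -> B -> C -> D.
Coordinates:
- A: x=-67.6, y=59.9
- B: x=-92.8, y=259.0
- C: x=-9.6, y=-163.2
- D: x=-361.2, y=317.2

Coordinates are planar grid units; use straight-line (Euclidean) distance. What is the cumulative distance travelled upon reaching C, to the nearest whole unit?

631

Leg distances:
A→B: 200.7  (cumulative 200.7)
B→C: 430.3  (cumulative 631.0)
Cumulative distance at C ≈ 631.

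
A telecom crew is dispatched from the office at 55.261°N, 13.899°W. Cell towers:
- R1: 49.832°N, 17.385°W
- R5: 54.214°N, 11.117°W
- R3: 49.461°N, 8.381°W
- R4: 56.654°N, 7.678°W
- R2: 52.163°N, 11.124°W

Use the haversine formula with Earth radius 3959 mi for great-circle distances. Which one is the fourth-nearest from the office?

R1

Distance to each, sorted:
R5: 132.5 mi
R2: 242.2 mi
R4: 259.1 mi
R1: 402.6 mi
R3: 463.2 mi
The fourth-nearest is R1 at 402.6 mi.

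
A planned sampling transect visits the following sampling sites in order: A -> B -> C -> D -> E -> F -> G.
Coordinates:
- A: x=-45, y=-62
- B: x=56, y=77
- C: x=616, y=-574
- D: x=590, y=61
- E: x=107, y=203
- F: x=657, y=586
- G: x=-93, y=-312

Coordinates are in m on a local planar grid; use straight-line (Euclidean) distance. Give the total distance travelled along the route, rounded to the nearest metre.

4010 m

Leg distances:
A→B: 171.8 m  (cumulative 171.8 m)
B→C: 858.7 m  (cumulative 1030.5 m)
C→D: 635.5 m  (cumulative 1666.1 m)
D→E: 503.4 m  (cumulative 2169.5 m)
E→F: 670.2 m  (cumulative 2839.7 m)
F→G: 1170.0 m  (cumulative 4009.7 m)
Total route length ≈ 4010 m.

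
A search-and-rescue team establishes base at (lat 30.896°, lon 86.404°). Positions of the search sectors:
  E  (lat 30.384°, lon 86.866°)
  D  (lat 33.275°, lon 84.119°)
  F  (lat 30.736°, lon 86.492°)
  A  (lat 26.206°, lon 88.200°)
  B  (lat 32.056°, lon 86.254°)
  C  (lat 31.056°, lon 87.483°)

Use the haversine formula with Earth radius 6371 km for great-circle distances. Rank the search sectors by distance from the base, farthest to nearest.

A, D, B, C, E, F

Distance from the base at (lat 30.896°, lon 86.404°) to each:
A (lat 26.206°, lon 88.200°): 550.2 km
D (lat 33.275°, lon 84.119°): 341.0 km
B (lat 32.056°, lon 86.254°): 129.8 km
C (lat 31.056°, lon 87.483°): 104.4 km
E (lat 30.384°, lon 86.866°): 72.1 km
F (lat 30.736°, lon 86.492°): 19.7 km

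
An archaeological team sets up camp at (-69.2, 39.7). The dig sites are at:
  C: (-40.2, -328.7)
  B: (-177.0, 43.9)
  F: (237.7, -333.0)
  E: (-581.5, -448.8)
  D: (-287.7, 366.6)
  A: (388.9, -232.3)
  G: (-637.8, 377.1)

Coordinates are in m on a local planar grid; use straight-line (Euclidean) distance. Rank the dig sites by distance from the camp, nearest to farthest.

Distance from the camp at (-69.2, 39.7) to each:
B (-177.0, 43.9): 107.9 m
C (-40.2, -328.7): 369.5 m
D (-287.7, 366.6): 393.2 m
F (237.7, -333.0): 482.8 m
A (388.9, -232.3): 532.8 m
G (-637.8, 377.1): 661.2 m
E (-581.5, -448.8): 707.9 m

B, C, D, F, A, G, E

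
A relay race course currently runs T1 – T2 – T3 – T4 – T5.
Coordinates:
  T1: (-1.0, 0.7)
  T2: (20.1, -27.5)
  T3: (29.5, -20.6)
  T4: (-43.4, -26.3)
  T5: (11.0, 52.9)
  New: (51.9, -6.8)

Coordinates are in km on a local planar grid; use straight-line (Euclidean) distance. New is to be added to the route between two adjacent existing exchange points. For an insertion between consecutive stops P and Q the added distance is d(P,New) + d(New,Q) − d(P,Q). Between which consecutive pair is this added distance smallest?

between T3 and T4

Added distance for inserting New between each consecutive pair:
T1–T2: 56.2 km
T2–T3: 52.6 km
T3–T4: 50.5 km
T4–T5: 73.6 km
Smallest added distance is 50.5 km, inserting between T3 and T4.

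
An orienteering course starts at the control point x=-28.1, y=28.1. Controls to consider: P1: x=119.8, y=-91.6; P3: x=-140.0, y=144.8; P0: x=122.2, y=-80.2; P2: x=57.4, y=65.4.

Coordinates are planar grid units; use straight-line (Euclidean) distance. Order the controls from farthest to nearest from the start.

Computing each straight-line distance from x=-28.1, y=28.1:
P1 x=119.8, y=-91.6: 190.3
P0 x=122.2, y=-80.2: 185.3
P3 x=-140.0, y=144.8: 161.7
P2 x=57.4, y=65.4: 93.3

P1, P0, P3, P2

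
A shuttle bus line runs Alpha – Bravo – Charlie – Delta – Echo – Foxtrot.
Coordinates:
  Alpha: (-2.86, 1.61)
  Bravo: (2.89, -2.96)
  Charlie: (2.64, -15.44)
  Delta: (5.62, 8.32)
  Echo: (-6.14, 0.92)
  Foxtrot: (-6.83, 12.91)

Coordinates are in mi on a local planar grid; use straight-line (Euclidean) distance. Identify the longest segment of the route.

Charlie–Delta

Leg distances:
Alpha→Bravo: 7.3 mi
Bravo→Charlie: 12.5 mi
Charlie→Delta: 23.9 mi
Delta→Echo: 13.9 mi
Echo→Foxtrot: 12.0 mi
The longest leg is Charlie–Delta at 23.9 mi.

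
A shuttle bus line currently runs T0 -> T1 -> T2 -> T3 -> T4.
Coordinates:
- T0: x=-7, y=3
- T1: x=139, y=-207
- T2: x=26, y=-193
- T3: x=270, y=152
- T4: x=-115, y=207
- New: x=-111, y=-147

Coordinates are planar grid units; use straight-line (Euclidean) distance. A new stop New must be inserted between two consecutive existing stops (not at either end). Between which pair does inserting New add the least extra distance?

Added distance for inserting New between each consecutive pair:
T0–T1: 183.9
T1–T2: 287.8
T2–T3: 206.3
T3–T4: 449.4
Smallest added distance is 183.9, inserting between T0 and T1.

between T0 and T1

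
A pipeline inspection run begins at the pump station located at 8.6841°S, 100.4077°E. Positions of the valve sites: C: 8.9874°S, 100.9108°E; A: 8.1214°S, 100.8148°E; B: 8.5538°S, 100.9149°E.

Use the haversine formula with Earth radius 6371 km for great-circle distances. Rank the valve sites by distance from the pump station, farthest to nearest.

Distance from the pump station at 8.6841°S, 100.4077°E to each:
A 8.1214°S, 100.8148°E: 76.9 km
C 8.9874°S, 100.9108°E: 64.8 km
B 8.5538°S, 100.9149°E: 57.6 km

A, C, B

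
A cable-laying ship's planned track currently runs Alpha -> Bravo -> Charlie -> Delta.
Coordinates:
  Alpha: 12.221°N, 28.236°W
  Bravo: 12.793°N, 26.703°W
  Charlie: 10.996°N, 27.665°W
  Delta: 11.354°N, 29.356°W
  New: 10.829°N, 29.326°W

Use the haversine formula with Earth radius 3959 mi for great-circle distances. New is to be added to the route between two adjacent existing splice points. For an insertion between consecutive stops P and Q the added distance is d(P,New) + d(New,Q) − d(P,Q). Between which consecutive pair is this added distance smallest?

between Charlie and Delta

Added distance for inserting New between each consecutive pair:
Alpha–Bravo: 233.9 mi
Bravo–Charlie: 196.5 mi
Charlie–Delta: 32.4 mi
Smallest added distance is 32.4 mi, inserting between Charlie and Delta.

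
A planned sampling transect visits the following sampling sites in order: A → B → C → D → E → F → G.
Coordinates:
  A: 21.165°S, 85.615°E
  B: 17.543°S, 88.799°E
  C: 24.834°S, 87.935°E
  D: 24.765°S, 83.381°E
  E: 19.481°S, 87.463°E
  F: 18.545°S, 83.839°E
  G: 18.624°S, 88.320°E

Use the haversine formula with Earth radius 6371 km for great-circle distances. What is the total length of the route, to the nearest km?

3388 km

Leg distances:
A→B: 523.2 km  (cumulative 523.2 km)
B→C: 815.6 km  (cumulative 1338.8 km)
C→D: 459.7 km  (cumulative 1798.6 km)
D→E: 722.4 km  (cumulative 2520.9 km)
E→F: 394.9 km  (cumulative 2915.9 km)
F→G: 472.4 km  (cumulative 3388.2 km)
Total route length ≈ 3388 km.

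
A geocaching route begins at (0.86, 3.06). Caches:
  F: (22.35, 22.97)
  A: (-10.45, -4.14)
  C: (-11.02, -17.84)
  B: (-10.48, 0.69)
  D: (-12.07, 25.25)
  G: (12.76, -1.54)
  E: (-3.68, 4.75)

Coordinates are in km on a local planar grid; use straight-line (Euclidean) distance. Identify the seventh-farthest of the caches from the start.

Distance to each, sorted:
F: 29.3 km
D: 25.7 km
C: 24.0 km
A: 13.4 km
G: 12.8 km
B: 11.6 km
E: 4.8 km
The seventh-farthest is E at 4.8 km.

E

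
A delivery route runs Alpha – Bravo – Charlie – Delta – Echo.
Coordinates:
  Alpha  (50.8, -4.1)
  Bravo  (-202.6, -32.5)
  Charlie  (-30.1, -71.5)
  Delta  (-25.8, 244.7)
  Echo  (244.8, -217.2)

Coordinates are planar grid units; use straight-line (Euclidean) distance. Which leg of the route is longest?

Delta–Echo

Leg distances:
Alpha→Bravo: 255.0
Bravo→Charlie: 176.9
Charlie→Delta: 316.2
Delta→Echo: 535.3
The longest leg is Delta–Echo at 535.3.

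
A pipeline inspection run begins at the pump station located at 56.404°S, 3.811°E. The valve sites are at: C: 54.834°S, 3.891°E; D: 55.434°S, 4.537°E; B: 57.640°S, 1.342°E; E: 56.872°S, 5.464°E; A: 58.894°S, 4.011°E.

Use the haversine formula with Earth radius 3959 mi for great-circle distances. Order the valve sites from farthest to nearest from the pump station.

Distances from the pump station:
A 58.894°S, 4.011°E: 172.2 mi
B 57.640°S, 1.342°E: 126.1 mi
C 54.834°S, 3.891°E: 108.5 mi
D 55.434°S, 4.537°E: 72.7 mi
E 56.872°S, 5.464°E: 70.6 mi

A, B, C, D, E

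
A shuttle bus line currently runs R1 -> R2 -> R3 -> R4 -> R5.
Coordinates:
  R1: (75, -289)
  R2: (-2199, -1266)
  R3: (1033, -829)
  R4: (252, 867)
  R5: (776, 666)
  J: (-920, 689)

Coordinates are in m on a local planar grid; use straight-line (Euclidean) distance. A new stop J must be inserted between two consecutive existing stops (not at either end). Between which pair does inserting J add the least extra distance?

between R1 and R2

Added distance for inserting J between each consecutive pair:
R1–R2: 1256.4 m
R2–R3: 1548.4 m
R3–R4: 1791.8 m
R4–R5: 2320.4 m
Smallest added distance is 1256.4 m, inserting between R1 and R2.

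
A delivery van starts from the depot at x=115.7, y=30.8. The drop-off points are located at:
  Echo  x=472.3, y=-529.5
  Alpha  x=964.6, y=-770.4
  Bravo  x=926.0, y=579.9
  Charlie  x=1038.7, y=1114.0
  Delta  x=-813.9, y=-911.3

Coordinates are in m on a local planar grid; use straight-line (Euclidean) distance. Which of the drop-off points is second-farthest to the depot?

Delta

Distance to each, sorted:
Charlie: 1423.1 m
Delta: 1323.5 m
Alpha: 1167.3 m
Bravo: 978.8 m
Echo: 664.2 m
The second-farthest is Delta at 1323.5 m.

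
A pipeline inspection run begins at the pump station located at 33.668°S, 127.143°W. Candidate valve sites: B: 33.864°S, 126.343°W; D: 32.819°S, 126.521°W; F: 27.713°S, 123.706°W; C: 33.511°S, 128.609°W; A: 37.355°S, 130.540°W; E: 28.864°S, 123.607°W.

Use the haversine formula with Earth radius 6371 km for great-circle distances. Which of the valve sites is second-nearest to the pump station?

Distance to each, sorted:
B: 77.1 km
D: 110.7 km
C: 136.9 km
A: 512.4 km
E: 631.0 km
F: 739.1 km
The second-nearest is D at 110.7 km.

D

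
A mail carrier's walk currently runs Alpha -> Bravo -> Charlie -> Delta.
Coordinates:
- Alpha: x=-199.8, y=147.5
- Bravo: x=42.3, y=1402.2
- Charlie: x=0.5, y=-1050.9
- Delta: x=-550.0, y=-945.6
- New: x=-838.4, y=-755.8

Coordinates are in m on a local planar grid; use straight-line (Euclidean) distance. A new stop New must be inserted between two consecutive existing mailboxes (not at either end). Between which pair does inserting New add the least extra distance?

Added distance for inserting New between each consecutive pair:
Alpha–Bravo: 2159.2 m
Bravo–Charlie: 766.6 m
Charlie–Delta: 674.1 m
Smallest added distance is 674.1 m, inserting between Charlie and Delta.

between Charlie and Delta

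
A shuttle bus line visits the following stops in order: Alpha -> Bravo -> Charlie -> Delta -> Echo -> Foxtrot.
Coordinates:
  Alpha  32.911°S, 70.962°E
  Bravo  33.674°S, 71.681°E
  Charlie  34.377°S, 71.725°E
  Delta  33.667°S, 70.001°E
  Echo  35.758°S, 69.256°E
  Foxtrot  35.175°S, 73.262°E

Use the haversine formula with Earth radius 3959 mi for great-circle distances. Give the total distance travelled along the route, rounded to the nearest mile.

606 mi

Leg distances:
Alpha→Bravo: 67.1 mi  (cumulative 67.1 mi)
Bravo→Charlie: 48.6 mi  (cumulative 115.8 mi)
Charlie→Delta: 110.2 mi  (cumulative 226.0 mi)
Delta→Echo: 150.6 mi  (cumulative 376.6 mi)
Echo→Foxtrot: 229.0 mi  (cumulative 605.5 mi)
Total route length ≈ 606 mi.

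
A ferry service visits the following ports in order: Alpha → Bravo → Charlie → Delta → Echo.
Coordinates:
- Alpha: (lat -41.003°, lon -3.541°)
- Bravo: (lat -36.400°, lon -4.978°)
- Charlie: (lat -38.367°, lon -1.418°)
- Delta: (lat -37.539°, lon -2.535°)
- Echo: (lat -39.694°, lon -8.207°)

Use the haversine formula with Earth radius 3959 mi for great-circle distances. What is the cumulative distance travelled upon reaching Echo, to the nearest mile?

989 mi

Leg distances:
Alpha→Bravo: 327.3 mi  (cumulative 327.3 mi)
Bravo→Charlie: 238.0 mi  (cumulative 565.4 mi)
Charlie→Delta: 83.5 mi  (cumulative 648.9 mi)
Delta→Echo: 340.4 mi  (cumulative 989.3 mi)
Cumulative distance at Echo ≈ 989 mi.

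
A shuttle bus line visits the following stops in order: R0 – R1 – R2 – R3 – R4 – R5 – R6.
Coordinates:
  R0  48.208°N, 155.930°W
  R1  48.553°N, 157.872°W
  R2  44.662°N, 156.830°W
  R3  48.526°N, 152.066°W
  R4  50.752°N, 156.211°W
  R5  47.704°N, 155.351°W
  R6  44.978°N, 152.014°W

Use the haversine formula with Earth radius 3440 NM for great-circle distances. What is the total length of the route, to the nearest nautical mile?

1231 NM

Leg distances:
R0→R1: 80.2 NM  (cumulative 80.2 NM)
R1→R2: 237.5 NM  (cumulative 317.7 NM)
R2→R3: 303.9 NM  (cumulative 621.6 NM)
R3→R4: 209.3 NM  (cumulative 830.9 NM)
R4→R5: 186.1 NM  (cumulative 1017.0 NM)
R5→R6: 214.2 NM  (cumulative 1231.3 NM)
Total route length ≈ 1231 NM.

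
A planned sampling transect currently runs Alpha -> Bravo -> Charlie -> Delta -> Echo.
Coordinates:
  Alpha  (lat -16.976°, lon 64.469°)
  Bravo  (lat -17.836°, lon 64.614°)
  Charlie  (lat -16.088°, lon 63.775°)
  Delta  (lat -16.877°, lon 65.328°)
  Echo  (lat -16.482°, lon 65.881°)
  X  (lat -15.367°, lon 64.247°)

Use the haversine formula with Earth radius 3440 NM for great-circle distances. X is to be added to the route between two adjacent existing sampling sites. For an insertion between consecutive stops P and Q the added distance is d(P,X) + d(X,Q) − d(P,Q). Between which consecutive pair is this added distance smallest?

Added distance for inserting X between each consecutive pair:
Alpha–Bravo: 194.9 NM
Bravo–Charlie: 85.4 NM
Charlie–Delta: 60.0 NM
Delta–Echo: 186.0 NM
Smallest added distance is 60.0 NM, inserting between Charlie and Delta.

between Charlie and Delta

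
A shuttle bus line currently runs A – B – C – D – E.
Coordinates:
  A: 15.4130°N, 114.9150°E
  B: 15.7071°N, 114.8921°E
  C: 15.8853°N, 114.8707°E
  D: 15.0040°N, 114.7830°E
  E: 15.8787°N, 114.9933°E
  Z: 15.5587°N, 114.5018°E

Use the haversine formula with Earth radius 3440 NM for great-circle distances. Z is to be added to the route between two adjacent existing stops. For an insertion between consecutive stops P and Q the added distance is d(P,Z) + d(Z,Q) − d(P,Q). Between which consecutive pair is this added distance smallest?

between C and D

Added distance for inserting Z between each consecutive pair:
A–B: 32.0 NM
B–C: 42.5 NM
C–D: 12.9 NM
D–E: 17.5 NM
Smallest added distance is 12.9 NM, inserting between C and D.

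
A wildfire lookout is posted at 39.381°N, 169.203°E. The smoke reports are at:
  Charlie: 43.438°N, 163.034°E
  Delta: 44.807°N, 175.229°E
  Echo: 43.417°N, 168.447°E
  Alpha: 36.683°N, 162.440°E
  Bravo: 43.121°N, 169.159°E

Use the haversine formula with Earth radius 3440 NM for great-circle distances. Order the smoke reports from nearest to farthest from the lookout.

Bravo, Echo, Alpha, Charlie, Delta

Distance from the lookout at 39.381°N, 169.203°E to each:
Bravo 43.121°N, 169.159°E: 224.6 NM
Echo 43.417°N, 168.447°E: 244.7 NM
Alpha 36.683°N, 162.440°E: 358.4 NM
Charlie 43.438°N, 163.034°E: 369.3 NM
Delta 44.807°N, 175.229°E: 421.9 NM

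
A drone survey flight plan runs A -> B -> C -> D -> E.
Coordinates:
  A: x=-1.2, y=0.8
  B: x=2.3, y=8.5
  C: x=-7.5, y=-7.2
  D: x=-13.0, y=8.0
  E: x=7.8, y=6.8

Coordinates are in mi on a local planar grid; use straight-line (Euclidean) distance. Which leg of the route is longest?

D–E

Leg distances:
A→B: 8.5 mi
B→C: 18.5 mi
C→D: 16.2 mi
D→E: 20.8 mi
The longest leg is D–E at 20.8 mi.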